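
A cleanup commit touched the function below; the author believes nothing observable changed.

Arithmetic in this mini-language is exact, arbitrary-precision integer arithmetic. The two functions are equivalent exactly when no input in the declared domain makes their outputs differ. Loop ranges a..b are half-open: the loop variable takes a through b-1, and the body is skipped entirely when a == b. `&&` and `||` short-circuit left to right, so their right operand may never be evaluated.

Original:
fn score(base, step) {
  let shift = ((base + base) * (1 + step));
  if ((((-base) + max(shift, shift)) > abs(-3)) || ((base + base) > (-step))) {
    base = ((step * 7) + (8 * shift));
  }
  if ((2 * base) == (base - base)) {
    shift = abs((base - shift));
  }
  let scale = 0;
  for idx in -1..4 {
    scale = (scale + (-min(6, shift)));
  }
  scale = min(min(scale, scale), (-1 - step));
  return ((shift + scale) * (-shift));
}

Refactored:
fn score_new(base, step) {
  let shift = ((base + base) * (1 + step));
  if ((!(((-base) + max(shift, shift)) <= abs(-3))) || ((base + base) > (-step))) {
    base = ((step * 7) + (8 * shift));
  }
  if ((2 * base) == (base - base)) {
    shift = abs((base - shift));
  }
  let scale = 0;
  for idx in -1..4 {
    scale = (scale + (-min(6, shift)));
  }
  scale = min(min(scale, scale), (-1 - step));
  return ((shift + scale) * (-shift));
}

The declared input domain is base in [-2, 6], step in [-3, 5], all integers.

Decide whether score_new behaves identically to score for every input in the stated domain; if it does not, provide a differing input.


Behavior is preserved: although boolean connective usage differs; and comparison usage differs, the outputs never diverge.
Spot check at base=2, step=-1 — score: shift := 0 | ((((-base) + max(shift, shift)) > abs(-3)) || ((base + base) > (-step))): true | base := -7 | ((2 * base) == (base - base)): false | scale := 0 | iter idx=-1: | scale := 0 | iter idx=0: | scale := 0 | iter idx=1: | scale := 0 | iter idx=2: | scale := 0 | iter idx=3: | scale := 0 | scale := 0 | result 0. score_new: shift := 0 | ((!(((-base) + max(shift, shift)) <= abs(-3))) || ((base + base) > (-step))): true | base := -7 | ((2 * base) == (base - base)): false | scale := 0 | iter idx=-1: | scale := 0 | iter idx=0: | scale := 0 | iter idx=1: | scale := 0 | iter idx=2: | scale := 0 | iter idx=3: | scale := 0 | scale := 0 | result 0. Both give 0.
Sweeping the whole domain (81 inputs) finds no disagreement.
verdict: equivalent


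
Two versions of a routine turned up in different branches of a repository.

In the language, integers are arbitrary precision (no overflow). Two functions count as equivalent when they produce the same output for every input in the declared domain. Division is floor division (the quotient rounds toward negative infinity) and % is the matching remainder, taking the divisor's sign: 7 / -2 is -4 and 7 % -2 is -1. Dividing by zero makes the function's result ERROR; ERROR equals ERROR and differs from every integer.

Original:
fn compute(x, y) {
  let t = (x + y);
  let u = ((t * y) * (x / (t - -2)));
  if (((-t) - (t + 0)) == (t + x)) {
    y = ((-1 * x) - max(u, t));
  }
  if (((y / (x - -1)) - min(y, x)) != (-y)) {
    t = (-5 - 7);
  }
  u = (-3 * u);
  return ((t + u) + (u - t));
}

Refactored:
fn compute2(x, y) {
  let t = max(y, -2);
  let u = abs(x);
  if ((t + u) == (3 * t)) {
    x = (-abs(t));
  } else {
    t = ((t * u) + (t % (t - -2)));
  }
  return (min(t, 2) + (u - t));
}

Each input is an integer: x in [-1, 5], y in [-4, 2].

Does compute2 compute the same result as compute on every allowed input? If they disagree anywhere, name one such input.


Try x=-1, y=-1.
compute: t := -2 | divide-by-zero, output ERROR
compute2: t := -1 | u := 1 | ((t + u) == (3 * t)): false | t := -1 | result 1
ERROR vs 1 — the two versions disagree here.
verdict: not equivalent; witness: x=-1, y=-1


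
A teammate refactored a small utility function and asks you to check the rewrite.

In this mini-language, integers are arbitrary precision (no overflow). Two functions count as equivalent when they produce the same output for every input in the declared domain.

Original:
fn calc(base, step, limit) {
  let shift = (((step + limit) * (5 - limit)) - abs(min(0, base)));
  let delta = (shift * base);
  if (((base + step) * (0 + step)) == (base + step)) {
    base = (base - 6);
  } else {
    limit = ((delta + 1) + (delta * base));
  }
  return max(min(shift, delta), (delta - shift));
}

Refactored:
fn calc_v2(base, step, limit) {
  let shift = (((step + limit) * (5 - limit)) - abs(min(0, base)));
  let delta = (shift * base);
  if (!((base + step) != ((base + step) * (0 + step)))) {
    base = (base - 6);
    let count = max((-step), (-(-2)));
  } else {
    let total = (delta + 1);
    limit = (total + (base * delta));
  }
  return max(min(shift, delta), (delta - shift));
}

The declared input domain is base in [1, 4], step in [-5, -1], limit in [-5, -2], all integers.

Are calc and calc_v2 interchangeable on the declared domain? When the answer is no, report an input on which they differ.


Side by side, the visible changes include: constant usage differs, min/max/abs usage differs, comparison usage differs, statement counts differ, local variable names differ, boolean connective usage differs.
Spot check at base=2, step=-2, limit=-5 — calc: shift = -70; delta = -140; (((base + step) * (0 + step)) == (base + step)) -> true; base = -4; return -70. calc_v2: shift = -70; delta = -140; (!((base + step) != ((base + step) * (0 + step)))) -> true; base = -4; count = 2; return -70. Both give -70.
An exhaustive pass over the 80 declared inputs shows identical outputs.
verdict: equivalent


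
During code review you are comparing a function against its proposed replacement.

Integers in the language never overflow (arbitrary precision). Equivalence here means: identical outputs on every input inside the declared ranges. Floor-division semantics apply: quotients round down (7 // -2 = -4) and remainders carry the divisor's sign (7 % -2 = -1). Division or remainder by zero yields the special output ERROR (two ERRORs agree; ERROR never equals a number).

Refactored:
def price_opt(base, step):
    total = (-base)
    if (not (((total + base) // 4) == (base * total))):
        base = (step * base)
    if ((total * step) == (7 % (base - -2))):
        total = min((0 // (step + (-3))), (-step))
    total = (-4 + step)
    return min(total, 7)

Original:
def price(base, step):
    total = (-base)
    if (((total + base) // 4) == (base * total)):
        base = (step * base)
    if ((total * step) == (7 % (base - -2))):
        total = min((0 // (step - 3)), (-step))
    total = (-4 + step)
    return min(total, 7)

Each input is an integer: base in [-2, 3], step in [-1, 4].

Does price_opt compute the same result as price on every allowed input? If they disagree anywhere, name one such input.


Not equivalent: base=-2, step=-1 separates them (ERROR vs -5).
price: total=2, then (((total + base) // 4) == (base * total)) is false, then a zero divisor aborts: ERROR
price_opt: total=2, then (not (((total + base) // 4) == (base * total))) is true, then base=2, then ((total * step) == (7 % (base - -2))) is false, then total=-5, then returns -5
verdict: not equivalent; witness: base=-2, step=-1


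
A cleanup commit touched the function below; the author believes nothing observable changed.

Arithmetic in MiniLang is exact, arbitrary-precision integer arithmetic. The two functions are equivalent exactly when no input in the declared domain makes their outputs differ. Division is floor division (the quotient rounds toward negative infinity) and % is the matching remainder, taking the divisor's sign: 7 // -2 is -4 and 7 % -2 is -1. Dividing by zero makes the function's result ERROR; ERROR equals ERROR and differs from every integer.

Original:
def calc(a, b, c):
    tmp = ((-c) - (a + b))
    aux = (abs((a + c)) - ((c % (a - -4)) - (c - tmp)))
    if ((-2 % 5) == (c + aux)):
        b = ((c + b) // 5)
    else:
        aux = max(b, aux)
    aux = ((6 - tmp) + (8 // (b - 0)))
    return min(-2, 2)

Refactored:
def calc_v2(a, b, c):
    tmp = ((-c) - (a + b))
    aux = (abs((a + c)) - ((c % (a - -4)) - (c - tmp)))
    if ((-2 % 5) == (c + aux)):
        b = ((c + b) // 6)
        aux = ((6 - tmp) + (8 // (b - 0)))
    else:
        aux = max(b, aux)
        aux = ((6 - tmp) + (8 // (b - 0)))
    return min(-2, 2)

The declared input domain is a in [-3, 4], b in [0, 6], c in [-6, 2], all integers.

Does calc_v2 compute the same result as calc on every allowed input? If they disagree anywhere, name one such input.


Not equivalent: a=-2, b=6, c=-1 separates them (-2 vs ERROR).
calc: tmp becomes -3; next aux becomes 4; next ((-2 % 5) == (c + aux)) evaluates to true; next b becomes 1; next aux becomes 17; next final value -2
calc_v2: tmp becomes -3; next aux becomes 4; next ((-2 % 5) == (c + aux)) evaluates to true; next b becomes 0; next hits division by zero so the output is ERROR
verdict: not equivalent; witness: a=-2, b=6, c=-1


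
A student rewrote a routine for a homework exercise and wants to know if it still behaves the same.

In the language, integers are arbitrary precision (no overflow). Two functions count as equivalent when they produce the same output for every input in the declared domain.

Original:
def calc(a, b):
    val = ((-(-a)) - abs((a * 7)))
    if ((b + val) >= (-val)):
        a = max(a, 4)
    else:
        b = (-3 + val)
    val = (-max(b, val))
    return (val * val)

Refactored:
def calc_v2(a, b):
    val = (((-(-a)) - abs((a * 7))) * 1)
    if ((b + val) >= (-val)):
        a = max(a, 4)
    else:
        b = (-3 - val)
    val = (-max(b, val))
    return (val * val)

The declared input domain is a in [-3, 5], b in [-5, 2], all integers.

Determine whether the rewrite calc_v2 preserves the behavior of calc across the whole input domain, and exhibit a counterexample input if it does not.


Run the pair on a=-3, b=-5.
calc: val becomes -24; next ((b + val) >= (-val)) evaluates to false; next b becomes -27; next val becomes 24; next final value 576
calc_v2: val becomes -24; next ((b + val) >= (-val)) evaluates to false; next b becomes 21; next val becomes -21; next final value 441
576 and 441 differ, so these are not the same function on this domain.
verdict: not equivalent; witness: a=-3, b=-5


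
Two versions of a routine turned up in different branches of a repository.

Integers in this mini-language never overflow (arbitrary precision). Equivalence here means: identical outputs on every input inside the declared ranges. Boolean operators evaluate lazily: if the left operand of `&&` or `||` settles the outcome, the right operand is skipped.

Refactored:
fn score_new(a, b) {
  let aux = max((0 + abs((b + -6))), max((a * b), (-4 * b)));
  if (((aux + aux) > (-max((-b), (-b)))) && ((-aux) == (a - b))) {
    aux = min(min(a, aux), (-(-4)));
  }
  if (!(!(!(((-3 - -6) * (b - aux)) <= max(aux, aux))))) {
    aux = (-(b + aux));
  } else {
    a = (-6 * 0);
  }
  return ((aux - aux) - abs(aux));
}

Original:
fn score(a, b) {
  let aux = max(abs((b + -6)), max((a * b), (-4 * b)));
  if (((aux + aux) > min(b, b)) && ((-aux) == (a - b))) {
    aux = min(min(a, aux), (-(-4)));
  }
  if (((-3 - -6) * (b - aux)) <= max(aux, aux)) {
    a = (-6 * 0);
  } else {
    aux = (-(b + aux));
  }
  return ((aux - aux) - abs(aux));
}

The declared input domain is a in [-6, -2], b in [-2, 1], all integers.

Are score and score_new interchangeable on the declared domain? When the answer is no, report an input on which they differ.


Behavior is preserved: although constant usage differs, plus min/max/abs usage differs, plus arithmetic usage differs, plus boolean connective usage differs, the outputs never diverge.
One worked example (a=-6, b=-2) — score: aux = 12; (((aux + aux) > min(b, b)) && ((-aux) == (a - b))) -> false; (((-3 - -6) * (b - aux)) <= max(aux, aux)) -> true; a = 0; return -12; score_new: aux = 12; (((aux + aux) > (-max((-b), (-b)))) && ((-aux) == (a - b))) -> false; (!(!(!(((-3 - -6) * (b - aux)) <= max(aux, aux))))) -> false; a = 0; return -12; agreement on -12.
An exhaustive pass over the 20 declared inputs shows identical outputs.
verdict: equivalent


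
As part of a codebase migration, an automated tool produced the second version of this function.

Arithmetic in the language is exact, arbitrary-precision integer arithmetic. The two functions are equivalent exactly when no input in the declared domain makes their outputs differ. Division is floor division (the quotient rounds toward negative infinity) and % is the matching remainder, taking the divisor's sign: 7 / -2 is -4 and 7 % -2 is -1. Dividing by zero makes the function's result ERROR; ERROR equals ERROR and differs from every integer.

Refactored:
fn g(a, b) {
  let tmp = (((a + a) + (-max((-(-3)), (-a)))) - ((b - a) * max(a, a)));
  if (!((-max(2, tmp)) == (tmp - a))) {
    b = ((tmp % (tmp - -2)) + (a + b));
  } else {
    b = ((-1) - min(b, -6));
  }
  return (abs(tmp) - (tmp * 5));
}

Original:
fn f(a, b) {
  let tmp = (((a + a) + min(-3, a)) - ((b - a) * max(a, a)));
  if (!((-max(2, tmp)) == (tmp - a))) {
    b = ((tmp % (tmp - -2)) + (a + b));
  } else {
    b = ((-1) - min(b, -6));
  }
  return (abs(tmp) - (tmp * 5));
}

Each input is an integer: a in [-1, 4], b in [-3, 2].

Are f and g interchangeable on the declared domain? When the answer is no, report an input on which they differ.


Reading the diff, among the changes: min/max/abs usage differs.
One worked example (a=3, b=-2) — f: tmp becomes 18; next (!((-max(2, tmp)) == (tmp - a))) evaluates to true; next b becomes 19; next final value -72; g: tmp becomes 18; next (!((-max(2, tmp)) == (tmp - a))) evaluates to true; next b becomes 19; next final value -72; agreement on -72.
Sweeping the whole domain (36 inputs) finds no disagreement.
verdict: equivalent


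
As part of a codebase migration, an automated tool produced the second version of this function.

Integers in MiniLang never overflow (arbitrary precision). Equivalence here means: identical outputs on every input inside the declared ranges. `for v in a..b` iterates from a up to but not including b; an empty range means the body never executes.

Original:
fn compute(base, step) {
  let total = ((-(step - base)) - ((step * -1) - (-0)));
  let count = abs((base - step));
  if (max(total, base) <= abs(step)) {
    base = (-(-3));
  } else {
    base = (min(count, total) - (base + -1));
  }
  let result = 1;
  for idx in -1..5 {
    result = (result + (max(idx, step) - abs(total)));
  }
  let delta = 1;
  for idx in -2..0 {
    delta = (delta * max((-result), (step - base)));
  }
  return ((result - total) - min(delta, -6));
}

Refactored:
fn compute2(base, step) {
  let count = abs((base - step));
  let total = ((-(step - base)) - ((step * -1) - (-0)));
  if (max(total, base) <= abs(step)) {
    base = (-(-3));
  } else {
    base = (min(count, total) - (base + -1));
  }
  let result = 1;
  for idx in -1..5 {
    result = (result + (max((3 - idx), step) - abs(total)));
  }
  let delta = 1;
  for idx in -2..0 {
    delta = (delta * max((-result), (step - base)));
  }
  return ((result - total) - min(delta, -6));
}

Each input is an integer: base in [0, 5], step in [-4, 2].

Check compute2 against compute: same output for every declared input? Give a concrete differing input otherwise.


Reading the diff, among the changes: arithmetic usage differs, plus constant usage differs.
Spot check at base=4, step=2 — compute: total := 4 | count := 2 | (max(total, base) <= abs(step)): false | base := -1 | result := 1 | iter idx=-1: | result := -1 | iter idx=0: | result := -3 | iter idx=1: | result := -5 | iter idx=2: | result := -7 | iter idx=3: | result := -8 | iter idx=4: | result := -8 | delta := 1 | iter idx=-2: | delta := 8 | iter idx=-1: | delta := 64 | result -6. compute2: count := 2 | total := 4 | (max(total, base) <= abs(step)): false | base := -1 | result := 1 | iter idx=-1: | result := 1 | iter idx=0: | result := 0 | iter idx=1: | result := -2 | iter idx=2: | result := -4 | iter idx=3: | result := -6 | iter idx=4: | result := -8 | delta := 1 | iter idx=-2: | delta := 8 | iter idx=-1: | delta := 64 | result -6. Both give -6.
Across all 42 domain points the two functions coincide.
verdict: equivalent


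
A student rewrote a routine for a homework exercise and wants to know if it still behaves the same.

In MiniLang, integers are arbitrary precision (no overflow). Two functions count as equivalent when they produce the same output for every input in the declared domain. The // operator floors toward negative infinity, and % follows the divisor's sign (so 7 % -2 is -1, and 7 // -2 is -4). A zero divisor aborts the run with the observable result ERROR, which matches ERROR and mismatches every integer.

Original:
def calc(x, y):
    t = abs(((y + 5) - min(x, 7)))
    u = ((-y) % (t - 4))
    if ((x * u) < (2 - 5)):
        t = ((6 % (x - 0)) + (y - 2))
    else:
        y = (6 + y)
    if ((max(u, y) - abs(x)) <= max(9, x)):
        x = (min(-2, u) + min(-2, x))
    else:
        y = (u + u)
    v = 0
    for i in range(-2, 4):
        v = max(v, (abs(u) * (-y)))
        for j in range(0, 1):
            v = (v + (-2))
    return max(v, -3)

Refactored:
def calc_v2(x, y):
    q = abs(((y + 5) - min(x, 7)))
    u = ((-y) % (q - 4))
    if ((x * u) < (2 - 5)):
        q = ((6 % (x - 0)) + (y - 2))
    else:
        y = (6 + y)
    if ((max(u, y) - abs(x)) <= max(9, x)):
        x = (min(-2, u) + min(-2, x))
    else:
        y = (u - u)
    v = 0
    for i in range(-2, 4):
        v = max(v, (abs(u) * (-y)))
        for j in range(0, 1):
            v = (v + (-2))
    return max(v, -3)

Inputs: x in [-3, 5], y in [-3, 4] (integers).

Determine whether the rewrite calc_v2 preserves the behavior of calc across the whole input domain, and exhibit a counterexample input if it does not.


There is a counterexample at x=0, y=4: -3 on one side, -2 on the other.
calc: t becomes 9; next u becomes 1; next ((x * u) < (2 - 5)) evaluates to false; next y becomes 10; next ((max(u, y) - abs(x)) <= max(9, x)) evaluates to false; next y becomes 2; next v becomes 0; next at i=-2:; next v becomes 0; next at j=0:; next v becomes -2; next at i=-1:; next v becomes -2; next at j=0:; next v becomes -4; next at i=0:; next v becomes -2; next at j=0:; next v becomes -4; next at i=1:; next v becomes -2; next at j=0:; next v becomes -4; next at i=2:; next v becomes -2; next at j=0:; next v becomes -4; next at i=3:; next v becomes -2; next at j=0:; next v becomes -4; next final value -3
calc_v2: q becomes 9; next u becomes 1; next ((x * u) < (2 - 5)) evaluates to false; next y becomes 10; next ((max(u, y) - abs(x)) <= max(9, x)) evaluates to false; next y becomes 0; next v becomes 0; next at i=-2:; next v becomes 0; next at j=0:; next v becomes -2; next at i=-1:; next v becomes 0; next at j=0:; next v becomes -2; next at i=0:; next v becomes 0; next at j=0:; next v becomes -2; next at i=1:; next v becomes 0; next at j=0:; next v becomes -2; next at i=2:; next v becomes 0; next at j=0:; next v becomes -2; next at i=3:; next v becomes 0; next at j=0:; next v becomes -2; next final value -2
verdict: not equivalent; witness: x=0, y=4


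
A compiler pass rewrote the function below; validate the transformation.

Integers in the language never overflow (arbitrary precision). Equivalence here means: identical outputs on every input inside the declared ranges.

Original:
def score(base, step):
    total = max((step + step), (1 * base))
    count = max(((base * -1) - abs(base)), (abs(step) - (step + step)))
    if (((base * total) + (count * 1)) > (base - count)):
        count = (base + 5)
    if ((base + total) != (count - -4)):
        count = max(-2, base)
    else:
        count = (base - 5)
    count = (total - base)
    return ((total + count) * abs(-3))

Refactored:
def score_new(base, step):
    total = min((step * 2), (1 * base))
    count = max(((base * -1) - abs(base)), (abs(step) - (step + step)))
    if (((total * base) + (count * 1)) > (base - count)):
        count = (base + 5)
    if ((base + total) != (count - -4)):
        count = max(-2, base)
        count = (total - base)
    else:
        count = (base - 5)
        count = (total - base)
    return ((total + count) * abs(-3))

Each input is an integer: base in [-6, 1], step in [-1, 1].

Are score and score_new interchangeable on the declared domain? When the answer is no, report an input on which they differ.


Evaluate both at base=-6, step=-1.
score: total := -2 | count := 3 | (((base * total) + (count * 1)) > (base - count)): true | count := -1 | ((base + total) != (count - -4)): true | count := -2 | count := 4 | result 6
score_new: total := -6 | count := 3 | (((total * base) + (count * 1)) > (base - count)): true | count := -1 | ((base + total) != (count - -4)): true | count := -2 | count := 0 | result -18
6 != -18, so the rewrite changes behavior.
verdict: not equivalent; witness: base=-6, step=-1


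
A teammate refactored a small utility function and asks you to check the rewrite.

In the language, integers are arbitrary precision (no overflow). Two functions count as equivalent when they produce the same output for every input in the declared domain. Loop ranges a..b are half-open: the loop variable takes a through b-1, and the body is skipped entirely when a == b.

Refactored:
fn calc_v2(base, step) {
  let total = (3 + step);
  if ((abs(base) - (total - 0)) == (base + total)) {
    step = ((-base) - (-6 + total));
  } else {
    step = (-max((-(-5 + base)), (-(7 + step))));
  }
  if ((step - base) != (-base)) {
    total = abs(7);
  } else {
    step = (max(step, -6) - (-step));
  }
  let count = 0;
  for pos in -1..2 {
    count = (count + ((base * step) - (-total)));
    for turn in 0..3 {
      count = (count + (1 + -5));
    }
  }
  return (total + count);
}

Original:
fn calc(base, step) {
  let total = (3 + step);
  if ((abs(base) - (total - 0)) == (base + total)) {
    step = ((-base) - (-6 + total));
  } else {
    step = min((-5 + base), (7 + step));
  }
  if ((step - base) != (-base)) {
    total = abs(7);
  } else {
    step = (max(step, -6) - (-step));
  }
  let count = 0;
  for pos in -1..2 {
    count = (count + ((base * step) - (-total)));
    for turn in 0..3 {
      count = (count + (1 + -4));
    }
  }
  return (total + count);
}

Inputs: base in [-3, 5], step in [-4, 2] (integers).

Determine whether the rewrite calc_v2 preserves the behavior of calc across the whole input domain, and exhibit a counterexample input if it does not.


Run the pair on base=-3, step=-4.
calc: total = -1; ((abs(base) - (total - 0)) == (base + total)) -> false; step = -8; ((step - base) != (-base)) -> true; total = 7; count = 0; [pos=-1]; count = 31; [turn=0]; count = 28; [turn=1]; count = 25; [turn=2]; count = 22; [pos=0]; count = 53; [turn=0]; count = 50; [turn=1]; count = 47; [turn=2]; count = 44; [pos=1]; count = 75; [turn=0]; count = 72; [turn=1]; count = 69; [turn=2]; count = 66; return 73
calc_v2: total = -1; ((abs(base) - (total - 0)) == (base + total)) -> false; step = -8; ((step - base) != (-base)) -> true; total = 7; count = 0; [pos=-1]; count = 31; [turn=0]; count = 27; [turn=1]; count = 23; [turn=2]; count = 19; [pos=0]; count = 50; [turn=0]; count = 46; [turn=1]; count = 42; [turn=2]; count = 38; [pos=1]; count = 69; [turn=0]; count = 65; [turn=1]; count = 61; [turn=2]; count = 57; return 64
73 vs 64 — the two versions disagree here.
verdict: not equivalent; witness: base=-3, step=-4


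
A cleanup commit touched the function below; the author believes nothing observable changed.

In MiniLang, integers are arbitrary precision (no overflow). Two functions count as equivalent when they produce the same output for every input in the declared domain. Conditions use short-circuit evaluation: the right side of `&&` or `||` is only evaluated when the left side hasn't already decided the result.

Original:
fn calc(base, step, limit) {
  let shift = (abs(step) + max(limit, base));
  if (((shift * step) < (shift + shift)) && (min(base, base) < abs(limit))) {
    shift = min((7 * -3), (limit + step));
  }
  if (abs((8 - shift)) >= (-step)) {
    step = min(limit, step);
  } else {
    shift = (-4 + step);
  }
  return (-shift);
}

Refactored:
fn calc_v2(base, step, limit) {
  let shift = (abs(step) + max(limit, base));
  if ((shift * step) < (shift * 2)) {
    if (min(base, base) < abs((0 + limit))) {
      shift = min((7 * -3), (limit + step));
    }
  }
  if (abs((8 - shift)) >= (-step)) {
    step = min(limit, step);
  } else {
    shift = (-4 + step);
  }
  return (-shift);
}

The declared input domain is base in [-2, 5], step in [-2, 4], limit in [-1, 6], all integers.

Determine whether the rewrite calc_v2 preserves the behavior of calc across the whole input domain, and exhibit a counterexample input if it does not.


Side by side, the visible changes include: constant usage differs; and branching structure differs; and arithmetic usage differs; and boolean connective usage differs; and statement counts differ.
One worked example (base=-2, step=0, limit=5) — calc: shift = 5; (((shift * step) < (shift + shift)) && (min(base, base) < abs(limit))) -> true; shift = -21; (abs((8 - shift)) >= (-step)) -> true; step = 0; return 21; calc_v2: shift = 5; ((shift * step) < (shift * 2)) -> true; (min(base, base) < abs((0 + limit))) -> true; shift = -21; (abs((8 - shift)) >= (-step)) -> true; step = 0; return 21; agreement on 21.
Sweeping the whole domain (448 inputs) finds no disagreement.
verdict: equivalent


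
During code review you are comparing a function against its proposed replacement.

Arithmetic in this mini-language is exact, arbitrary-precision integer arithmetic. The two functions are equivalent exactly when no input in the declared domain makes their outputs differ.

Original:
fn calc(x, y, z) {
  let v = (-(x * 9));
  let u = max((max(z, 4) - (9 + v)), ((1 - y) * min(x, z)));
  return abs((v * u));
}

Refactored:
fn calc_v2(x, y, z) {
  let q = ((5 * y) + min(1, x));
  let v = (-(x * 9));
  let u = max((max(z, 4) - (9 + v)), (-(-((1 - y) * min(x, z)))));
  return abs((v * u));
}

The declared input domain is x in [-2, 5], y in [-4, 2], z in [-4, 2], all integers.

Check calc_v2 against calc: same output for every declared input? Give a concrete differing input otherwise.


Although `4` became `5`, no input in the stated domain can expose it; all 392 inputs agree.
verdict: equivalent


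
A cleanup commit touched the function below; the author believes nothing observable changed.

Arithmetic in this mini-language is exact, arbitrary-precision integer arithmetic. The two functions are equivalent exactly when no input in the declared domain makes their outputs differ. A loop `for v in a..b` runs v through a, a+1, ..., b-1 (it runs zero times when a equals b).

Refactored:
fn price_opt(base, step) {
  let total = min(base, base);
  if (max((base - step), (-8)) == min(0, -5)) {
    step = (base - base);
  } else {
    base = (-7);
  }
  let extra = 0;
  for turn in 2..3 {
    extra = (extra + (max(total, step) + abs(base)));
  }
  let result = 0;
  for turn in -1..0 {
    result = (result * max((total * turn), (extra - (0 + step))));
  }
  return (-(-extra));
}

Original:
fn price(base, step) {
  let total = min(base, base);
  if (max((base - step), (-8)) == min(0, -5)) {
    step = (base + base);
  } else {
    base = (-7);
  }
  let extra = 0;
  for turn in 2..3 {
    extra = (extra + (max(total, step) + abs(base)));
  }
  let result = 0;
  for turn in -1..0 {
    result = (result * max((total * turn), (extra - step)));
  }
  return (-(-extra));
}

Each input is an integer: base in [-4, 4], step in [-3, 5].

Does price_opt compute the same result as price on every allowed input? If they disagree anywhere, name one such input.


Consider the input base=-4, step=1.
price: total becomes -4; next (max((base - step), (-8)) == min(0, -5)) evaluates to true; next step becomes -8; next extra becomes 0; next at turn=2:; next extra becomes 0; next result becomes 0; next at turn=-1:; next result becomes 0; next final value 0
price_opt: total becomes -4; next (max((base - step), (-8)) == min(0, -5)) evaluates to true; next step becomes 0; next extra becomes 0; next at turn=2:; next extra becomes 4; next result becomes 0; next at turn=-1:; next result becomes 0; next final value 4
0 != 4, so the rewrite changes behavior.
verdict: not equivalent; witness: base=-4, step=1


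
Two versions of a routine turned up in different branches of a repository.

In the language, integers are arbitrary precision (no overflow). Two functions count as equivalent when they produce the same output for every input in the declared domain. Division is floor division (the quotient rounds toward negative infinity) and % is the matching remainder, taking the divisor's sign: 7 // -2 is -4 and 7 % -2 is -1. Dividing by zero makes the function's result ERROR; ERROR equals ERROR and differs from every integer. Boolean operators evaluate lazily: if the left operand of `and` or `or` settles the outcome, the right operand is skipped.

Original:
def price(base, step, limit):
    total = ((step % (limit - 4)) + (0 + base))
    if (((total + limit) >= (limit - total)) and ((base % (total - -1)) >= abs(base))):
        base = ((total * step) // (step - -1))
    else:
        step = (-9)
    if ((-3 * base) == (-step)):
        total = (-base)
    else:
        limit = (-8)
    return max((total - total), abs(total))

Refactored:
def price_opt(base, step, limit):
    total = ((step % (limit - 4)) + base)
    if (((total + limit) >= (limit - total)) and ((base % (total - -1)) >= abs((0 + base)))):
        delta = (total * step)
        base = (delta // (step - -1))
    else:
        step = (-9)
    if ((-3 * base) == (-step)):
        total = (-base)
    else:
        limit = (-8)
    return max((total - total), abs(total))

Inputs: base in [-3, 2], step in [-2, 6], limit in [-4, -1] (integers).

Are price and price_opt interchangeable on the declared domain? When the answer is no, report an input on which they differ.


This is a faithful refactor — statement counts differ, and local variable names differ, but the computed results match everywhere.
One worked example (base=2, step=3, limit=-4) — price: total=-3, then (((total + limit) >= (limit - total)) and ((base % (total - -1)) >= abs(base))) is false, then step=-9, then ((-3 * base) == (-step)) is false, then limit=-8, then returns 3; price_opt: total=-3, then (((total + limit) >= (limit - total)) and ((base % (total - -1)) >= abs((0 + base)))) is false, then step=-9, then ((-3 * base) == (-step)) is false, then limit=-8, then returns 3; agreement on 3.
Checked all 216 inputs in the declared domain: the outputs agree on every one.
verdict: equivalent


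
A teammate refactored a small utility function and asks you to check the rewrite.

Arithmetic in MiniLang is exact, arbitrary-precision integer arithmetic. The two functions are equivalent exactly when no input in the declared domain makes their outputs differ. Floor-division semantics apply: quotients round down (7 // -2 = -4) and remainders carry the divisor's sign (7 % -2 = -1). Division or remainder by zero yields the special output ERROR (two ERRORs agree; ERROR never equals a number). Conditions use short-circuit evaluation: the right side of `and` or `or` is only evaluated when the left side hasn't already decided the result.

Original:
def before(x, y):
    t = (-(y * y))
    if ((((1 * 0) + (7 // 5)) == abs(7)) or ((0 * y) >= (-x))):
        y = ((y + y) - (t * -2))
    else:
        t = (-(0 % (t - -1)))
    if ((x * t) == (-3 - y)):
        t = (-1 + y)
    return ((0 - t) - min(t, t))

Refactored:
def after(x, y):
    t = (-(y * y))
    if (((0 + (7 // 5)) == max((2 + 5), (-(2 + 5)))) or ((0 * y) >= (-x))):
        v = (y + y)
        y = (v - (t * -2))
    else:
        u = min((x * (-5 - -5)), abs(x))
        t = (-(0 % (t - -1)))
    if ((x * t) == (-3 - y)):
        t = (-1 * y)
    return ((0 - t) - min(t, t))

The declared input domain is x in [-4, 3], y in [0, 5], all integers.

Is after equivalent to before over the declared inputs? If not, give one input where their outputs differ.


Try x=3, y=1.
before: t=-1, then ((((1 * 0) + (7 // 5)) == abs(7)) or ((0 * y) >= (-x))) is true, then y=0, then ((x * t) == (-3 - y)) is true, then t=-1, then returns 2
after: t=-1, then (((0 + (7 // 5)) == max((2 + 5), (-(2 + 5)))) or ((0 * y) >= (-x))) is true, then v=2, then y=0, then ((x * t) == (-3 - y)) is true, then t=0, then returns 0
2 != 0, so the rewrite changes behavior.
verdict: not equivalent; witness: x=3, y=1


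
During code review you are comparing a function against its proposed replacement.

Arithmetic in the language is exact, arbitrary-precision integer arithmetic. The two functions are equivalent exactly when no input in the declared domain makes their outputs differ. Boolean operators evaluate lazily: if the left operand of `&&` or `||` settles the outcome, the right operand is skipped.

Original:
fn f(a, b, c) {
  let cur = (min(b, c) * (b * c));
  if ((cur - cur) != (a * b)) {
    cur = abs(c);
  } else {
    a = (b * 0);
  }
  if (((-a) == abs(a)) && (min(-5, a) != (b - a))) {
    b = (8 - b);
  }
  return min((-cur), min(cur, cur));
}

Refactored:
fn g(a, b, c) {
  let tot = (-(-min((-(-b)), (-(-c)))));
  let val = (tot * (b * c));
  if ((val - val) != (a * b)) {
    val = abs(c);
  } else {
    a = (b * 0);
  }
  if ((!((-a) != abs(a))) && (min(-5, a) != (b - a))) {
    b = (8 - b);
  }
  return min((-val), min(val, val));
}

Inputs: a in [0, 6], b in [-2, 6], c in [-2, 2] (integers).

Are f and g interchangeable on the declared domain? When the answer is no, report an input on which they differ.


Differences: local variable names differ; also comparison usage differs; also boolean connective usage differs; also statement counts differ — yet all 315 inputs agree.
verdict: equivalent


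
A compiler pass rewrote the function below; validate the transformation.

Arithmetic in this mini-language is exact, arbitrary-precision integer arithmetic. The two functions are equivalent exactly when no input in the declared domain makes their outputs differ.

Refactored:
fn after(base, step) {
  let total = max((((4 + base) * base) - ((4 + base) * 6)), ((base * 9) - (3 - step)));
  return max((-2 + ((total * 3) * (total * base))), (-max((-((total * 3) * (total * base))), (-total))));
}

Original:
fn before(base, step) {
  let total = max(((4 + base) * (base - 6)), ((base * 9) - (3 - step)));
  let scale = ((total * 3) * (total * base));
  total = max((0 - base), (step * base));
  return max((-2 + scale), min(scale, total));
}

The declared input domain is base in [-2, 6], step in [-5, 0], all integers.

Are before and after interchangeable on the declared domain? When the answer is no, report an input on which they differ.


These are not equivalent — on base=0, step=-5 the outputs split (0 vs -2).
before: total becomes -8; next scale becomes 0; next total becomes 0; next final value 0
after: total becomes -8; next final value -2
verdict: not equivalent; witness: base=0, step=-5


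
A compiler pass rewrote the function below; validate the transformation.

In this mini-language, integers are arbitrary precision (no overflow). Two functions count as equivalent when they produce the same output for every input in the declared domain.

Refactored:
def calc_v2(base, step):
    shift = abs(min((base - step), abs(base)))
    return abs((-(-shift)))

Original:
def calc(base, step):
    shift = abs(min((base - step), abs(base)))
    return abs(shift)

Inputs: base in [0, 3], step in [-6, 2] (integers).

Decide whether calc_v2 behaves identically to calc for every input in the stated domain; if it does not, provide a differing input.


Reading the diff, among the changes: same computation, different form.
Tracing base=1, step=-3: calc: shift=1, then returns 1 | calc_v2: shift=1, then returns 1 — matching result 1.
Sweeping the whole domain (36 inputs) finds no disagreement.
verdict: equivalent


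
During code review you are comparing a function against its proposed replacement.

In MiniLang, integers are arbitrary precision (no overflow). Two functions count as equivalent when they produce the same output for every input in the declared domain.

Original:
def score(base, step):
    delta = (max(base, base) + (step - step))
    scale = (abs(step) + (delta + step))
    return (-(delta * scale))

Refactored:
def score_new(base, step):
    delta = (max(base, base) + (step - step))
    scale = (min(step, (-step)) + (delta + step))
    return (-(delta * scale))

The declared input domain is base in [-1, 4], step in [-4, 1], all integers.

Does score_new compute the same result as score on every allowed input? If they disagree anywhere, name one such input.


Try base=-1, step=-4.
score: delta=-1, then scale=-1, then returns -1
score_new: delta=-1, then scale=-9, then returns -9
-1 against -9: the behavior changed.
verdict: not equivalent; witness: base=-1, step=-4


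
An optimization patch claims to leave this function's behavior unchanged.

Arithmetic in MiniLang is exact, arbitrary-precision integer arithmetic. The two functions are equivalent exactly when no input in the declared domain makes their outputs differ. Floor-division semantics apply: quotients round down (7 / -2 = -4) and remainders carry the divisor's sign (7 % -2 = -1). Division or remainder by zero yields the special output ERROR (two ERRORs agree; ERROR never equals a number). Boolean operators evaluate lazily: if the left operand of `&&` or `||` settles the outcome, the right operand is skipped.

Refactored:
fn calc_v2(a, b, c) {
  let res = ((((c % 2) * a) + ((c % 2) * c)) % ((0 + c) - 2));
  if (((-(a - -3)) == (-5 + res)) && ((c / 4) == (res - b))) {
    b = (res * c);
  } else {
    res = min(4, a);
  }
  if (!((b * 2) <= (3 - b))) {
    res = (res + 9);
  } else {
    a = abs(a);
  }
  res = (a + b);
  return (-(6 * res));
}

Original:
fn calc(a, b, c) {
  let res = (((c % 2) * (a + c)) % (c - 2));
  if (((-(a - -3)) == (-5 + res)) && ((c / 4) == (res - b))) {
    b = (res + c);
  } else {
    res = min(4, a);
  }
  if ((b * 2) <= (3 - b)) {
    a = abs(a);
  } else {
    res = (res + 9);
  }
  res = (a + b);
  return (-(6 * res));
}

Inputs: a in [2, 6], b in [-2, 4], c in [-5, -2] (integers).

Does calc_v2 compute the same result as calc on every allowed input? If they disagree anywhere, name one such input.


The rewrite breaks on a=2, b=1, c=-4, where the results are 12 and -12.
calc: res := 0 | (((-(a - -3)) == (-5 + res)) && ((c / 4) == (res - b))): true | b := -4 | ((b * 2) <= (3 - b)): true | a := 2 | res := -2 | result 12
calc_v2: res := 0 | (((-(a - -3)) == (-5 + res)) && ((c / 4) == (res - b))): true | b := 0 | (!((b * 2) <= (3 - b))): false | a := 2 | res := 2 | result -12
verdict: not equivalent; witness: a=2, b=1, c=-4


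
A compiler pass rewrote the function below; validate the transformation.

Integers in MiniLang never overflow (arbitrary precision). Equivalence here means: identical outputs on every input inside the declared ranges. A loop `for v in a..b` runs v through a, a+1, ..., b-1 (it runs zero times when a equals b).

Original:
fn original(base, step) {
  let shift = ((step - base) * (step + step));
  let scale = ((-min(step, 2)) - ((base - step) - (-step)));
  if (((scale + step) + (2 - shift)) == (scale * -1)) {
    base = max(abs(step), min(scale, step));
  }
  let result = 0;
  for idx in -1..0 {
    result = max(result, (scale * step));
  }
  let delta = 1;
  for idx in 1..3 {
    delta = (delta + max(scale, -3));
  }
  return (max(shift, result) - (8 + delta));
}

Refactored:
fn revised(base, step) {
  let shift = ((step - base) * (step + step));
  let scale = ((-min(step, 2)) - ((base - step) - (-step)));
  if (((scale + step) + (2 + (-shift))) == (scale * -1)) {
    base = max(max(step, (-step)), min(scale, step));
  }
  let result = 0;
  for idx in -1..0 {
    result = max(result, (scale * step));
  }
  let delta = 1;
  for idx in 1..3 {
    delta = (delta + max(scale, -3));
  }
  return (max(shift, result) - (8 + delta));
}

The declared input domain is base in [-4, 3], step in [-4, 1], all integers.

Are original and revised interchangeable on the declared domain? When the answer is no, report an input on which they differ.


The two versions differ — the changes include arithmetic usage differs; and min/max/abs usage differs.
As a probe, take base=3, step=0: original runs shift = 0; scale = -3; (((scale + step) + (2 - shift)) == (scale * -1)) -> false; result = 0; [idx=-1]; result = 0; delta = 1; [idx=1]; delta = -2; [idx=2]; delta = -5; return -3; revised runs shift = 0; scale = -3; (((scale + step) + (2 + (-shift))) == (scale * -1)) -> false; result = 0; [idx=-1]; result = 0; delta = 1; [idx=1]; delta = -2; [idx=2]; delta = -5; return -3; both end at -3.
Sweeping the whole domain (48 inputs) finds no disagreement.
verdict: equivalent
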